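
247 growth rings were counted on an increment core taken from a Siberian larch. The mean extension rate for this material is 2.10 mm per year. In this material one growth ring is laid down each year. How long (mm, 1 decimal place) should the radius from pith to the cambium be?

247 years of growth are recorded.
Predicted length = 2.10 mm/year × 247 years = 518.7 mm.

518.7 mm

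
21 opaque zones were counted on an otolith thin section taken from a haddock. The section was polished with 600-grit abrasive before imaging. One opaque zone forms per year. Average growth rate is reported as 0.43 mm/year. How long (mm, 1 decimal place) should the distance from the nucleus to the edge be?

9.0 mm

21 years of growth are recorded.
21 years at 0.43 mm/year gives 0.43 × 21 = 9.0 mm.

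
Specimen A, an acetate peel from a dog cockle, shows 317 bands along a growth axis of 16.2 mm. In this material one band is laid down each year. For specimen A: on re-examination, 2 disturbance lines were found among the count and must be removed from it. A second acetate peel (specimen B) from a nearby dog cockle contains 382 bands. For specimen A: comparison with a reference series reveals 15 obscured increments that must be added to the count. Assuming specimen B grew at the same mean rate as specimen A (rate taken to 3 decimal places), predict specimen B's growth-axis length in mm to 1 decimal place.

18.7 mm

Specimen A: correcting the raw count gives 317 − 2 + 15 = 330 true bands.
A: 16.2 mm over 330 years gives 16.2 / 330 ≈ 0.049 mm/year.
For B, 0.049 mm/year × 382 years = 18.7 mm.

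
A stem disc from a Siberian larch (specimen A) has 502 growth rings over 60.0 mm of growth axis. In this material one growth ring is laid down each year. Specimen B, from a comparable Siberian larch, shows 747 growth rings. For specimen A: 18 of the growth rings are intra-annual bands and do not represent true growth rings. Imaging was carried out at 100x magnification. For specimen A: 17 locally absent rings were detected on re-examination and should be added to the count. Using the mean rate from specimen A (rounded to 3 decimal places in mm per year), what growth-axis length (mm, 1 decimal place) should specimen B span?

89.6 mm

Specimen A: after corrections the count is 502 − 18 + 17 = 501 growth rings.
A: Mean rate = 60.0 mm / 501 years ≈ 0.120 mm/yr.
For B, 0.120 mm/year × 747 years = 89.6 mm.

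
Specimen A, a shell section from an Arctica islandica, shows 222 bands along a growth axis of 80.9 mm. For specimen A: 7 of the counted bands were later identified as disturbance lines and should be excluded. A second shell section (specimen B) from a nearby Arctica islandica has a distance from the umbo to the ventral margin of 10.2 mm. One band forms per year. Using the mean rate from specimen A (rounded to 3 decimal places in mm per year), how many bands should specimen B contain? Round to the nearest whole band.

Specimen A: correcting the raw count gives 222 − 7 = 215 true bands.
A: 80.9 mm over 215 years gives 80.9 / 215 ≈ 0.376 mm/yr.
Specimen B: 10.2 mm / 0.376 mm per year = 27.13 years ≈ 27 bands.

27 bands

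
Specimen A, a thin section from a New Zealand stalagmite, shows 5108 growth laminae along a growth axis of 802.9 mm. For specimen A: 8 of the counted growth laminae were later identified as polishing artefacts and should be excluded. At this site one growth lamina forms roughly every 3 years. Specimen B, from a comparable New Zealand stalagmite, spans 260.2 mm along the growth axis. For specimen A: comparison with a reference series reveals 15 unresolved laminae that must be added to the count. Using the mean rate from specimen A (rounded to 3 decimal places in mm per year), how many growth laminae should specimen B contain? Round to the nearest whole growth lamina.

1668 growth laminae

Specimen A: after corrections the count is 5108 − 8 + 15 = 5115 growth laminae.
Specimen A: multiplying by 3 years per growth lamina: 5115 × 3 = 15345 years.
A: 802.9 mm over 15345 years gives 802.9 / 15345 ≈ 0.052 mm/yr.
For B, 260.2 / 0.052 = 5003.85 years; at 3 years per growth lamina that is 5003.85 / 3 ≈ 1668 growth laminae.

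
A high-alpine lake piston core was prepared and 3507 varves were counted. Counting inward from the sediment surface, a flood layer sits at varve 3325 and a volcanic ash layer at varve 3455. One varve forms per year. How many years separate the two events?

3455 − 3325 = 130 varves lie between the two events.
At one varve per year, 130 years elapsed between them.

130 years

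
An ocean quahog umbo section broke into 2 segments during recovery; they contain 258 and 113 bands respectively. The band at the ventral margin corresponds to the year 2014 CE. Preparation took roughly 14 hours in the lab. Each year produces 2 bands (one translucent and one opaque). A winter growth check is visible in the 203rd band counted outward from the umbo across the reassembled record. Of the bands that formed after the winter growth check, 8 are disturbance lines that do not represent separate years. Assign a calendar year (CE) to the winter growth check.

Total bands = 258 + 113 = 371.
Between band 203 and the ventral margin there are 371 − 203 = 168 bands.
Excluding 8 false bands: 168 − 8 = 160.
Dividing by 2 bands per year: 160 / 2 = 80 years.
Counting back 80 years from 2014 CE places the winter growth check in 2014 − 80 = 1934 CE.

1934 CE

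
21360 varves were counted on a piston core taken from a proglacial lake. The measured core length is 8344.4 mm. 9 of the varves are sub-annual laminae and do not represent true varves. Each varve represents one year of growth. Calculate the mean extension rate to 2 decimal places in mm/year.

Correcting the raw count gives 21360 − 9 = 21351 true varves.
8344.4 mm over 21351 years gives 8344.4 / 21351 ≈ 0.39 mm/year.

0.39 mm/year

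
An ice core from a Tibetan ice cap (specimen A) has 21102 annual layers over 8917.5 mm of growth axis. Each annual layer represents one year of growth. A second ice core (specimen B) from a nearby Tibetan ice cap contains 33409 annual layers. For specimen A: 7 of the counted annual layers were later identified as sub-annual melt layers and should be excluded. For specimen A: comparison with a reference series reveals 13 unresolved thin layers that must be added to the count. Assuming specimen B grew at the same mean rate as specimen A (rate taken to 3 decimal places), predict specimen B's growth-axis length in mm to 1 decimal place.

14098.6 mm

Specimen A: true annual layer count = 21102 − 7 + 13 = 21108.
A: Extension rate ≈ 8917.5 / 21108 = 0.422 mm/yr.
For B, 0.422 mm/year × 33409 years = 14098.6 mm.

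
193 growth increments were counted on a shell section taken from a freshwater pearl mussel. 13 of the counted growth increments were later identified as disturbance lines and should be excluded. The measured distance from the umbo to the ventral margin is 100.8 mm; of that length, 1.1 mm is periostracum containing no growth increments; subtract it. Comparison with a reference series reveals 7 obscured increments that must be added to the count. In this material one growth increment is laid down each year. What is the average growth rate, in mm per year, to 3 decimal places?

0.533 mm per year

After corrections the count is 193 − 13 + 7 = 187 growth increments.
Removing the 1.1 mm offcut leaves 100.8 − 1.1 = 99.7 mm.
Extension rate ≈ 99.7 / 187 = 0.533 mm per year.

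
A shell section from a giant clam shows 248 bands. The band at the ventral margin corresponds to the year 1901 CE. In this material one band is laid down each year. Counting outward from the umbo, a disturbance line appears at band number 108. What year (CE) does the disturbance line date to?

248 − 108 = 140 bands lie beyond the disturbance line toward the ventral margin.
Counting back 140 years from 1901 CE places the disturbance line in 1901 − 140 = 1761 CE.

1761 CE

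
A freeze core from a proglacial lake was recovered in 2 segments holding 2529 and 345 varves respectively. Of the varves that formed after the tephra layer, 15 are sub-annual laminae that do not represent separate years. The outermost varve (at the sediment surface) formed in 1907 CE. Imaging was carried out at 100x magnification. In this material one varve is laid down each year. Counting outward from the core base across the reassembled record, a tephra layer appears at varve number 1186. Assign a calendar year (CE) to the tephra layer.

Total varves = 2529 + 345 = 2874.
The tephra layer sits at varve 1186 from the core base, so 2874 − 1186 = 1688 varves formed after it.
Excluding 15 false varves: 1688 − 15 = 1673.
1907 − 1673 = 234 CE.

234 CE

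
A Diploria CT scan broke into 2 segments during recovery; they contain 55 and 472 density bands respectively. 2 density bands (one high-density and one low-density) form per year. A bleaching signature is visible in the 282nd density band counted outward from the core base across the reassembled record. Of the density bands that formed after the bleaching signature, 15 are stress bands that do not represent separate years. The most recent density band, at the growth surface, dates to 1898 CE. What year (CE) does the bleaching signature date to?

1783 CE

Total density bands = 55 + 472 = 527.
Between density band 282 and the growth surface there are 527 − 282 = 245 density bands.
245 − 15 false = 230 true density bands after the bleaching signature.
With 2 density bands per year, 230 / 2 = 115 years.
The density band at the growth surface is 1898 CE, so the bleaching signature dates to 1898 − 115 = 1783 CE.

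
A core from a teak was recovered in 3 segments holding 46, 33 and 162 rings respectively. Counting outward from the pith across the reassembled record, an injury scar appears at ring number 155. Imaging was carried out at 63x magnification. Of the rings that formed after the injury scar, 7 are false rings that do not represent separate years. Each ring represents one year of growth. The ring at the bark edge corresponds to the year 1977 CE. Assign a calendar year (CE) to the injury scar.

Total rings = 46 + 33 + 162 = 241.
241 − 155 = 86 rings lie beyond the injury scar toward the bark edge.
86 − 7 false = 79 true rings after the injury scar.
Counting back 79 years from 1977 CE places the injury scar in 1977 − 79 = 1898 CE.

1898 CE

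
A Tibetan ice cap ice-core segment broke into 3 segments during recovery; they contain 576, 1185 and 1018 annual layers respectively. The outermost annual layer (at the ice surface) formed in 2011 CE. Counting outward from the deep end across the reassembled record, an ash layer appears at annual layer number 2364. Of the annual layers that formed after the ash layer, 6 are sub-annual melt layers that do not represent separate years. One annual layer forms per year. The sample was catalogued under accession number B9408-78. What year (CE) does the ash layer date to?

1602 CE

Total annual layers = 576 + 1185 + 1018 = 2779.
Between annual layer 2364 and the ice surface there are 2779 − 2364 = 415 annual layers.
415 − 6 false = 409 true annual layers after the ash layer.
The annual layer at the ice surface is 2011 CE, so the ash layer dates to 2011 − 409 = 1602 CE.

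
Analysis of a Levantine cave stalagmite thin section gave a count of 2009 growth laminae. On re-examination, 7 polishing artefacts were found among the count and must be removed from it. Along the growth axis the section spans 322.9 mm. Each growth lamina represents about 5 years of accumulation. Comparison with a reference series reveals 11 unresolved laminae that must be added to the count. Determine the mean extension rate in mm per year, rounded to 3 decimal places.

Correcting the raw count gives 2009 − 7 + 11 = 2013 true growth laminae.
Multiplying by 5 years per growth lamina: 2013 × 5 = 10065 years.
322.9 mm over 10065 years gives 322.9 / 10065 ≈ 0.032 mm per year.

0.032 mm per year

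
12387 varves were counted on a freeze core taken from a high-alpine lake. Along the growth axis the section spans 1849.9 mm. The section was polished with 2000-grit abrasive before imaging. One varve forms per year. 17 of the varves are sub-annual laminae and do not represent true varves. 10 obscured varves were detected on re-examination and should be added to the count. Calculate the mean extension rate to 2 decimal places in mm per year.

Correcting the raw count gives 12387 − 17 + 10 = 12380 true varves.
Extension rate ≈ 1849.9 / 12380 = 0.15 mm per year.

0.15 mm per year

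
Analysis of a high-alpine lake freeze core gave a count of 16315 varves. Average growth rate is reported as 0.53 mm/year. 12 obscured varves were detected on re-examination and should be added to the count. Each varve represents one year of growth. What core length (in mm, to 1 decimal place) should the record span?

8653.3 mm

Correcting the raw count gives 16315 + 12 = 16327 true varves.
Predicted length = 0.53 mm/year × 16327 years = 8653.3 mm.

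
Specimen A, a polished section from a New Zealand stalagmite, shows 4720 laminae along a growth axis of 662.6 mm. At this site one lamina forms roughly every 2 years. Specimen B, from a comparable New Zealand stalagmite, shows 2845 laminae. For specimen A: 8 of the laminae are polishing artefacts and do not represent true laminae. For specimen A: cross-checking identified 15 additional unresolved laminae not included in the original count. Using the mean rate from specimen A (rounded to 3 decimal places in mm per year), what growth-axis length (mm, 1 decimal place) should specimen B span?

Specimen A: true lamina count = 4720 − 8 + 15 = 4727.
Specimen A: at 2 years per lamina, 4727 × 2 = 9454 years.
A: 662.6 mm over 9454 years gives 662.6 / 9454 ≈ 0.070 mm/yr.
Specimen B: at 2 years per lamina, 2845 × 2 = 5690 years. B's length ≈ 0.070 × 5690 = 398.3 mm.

398.3 mm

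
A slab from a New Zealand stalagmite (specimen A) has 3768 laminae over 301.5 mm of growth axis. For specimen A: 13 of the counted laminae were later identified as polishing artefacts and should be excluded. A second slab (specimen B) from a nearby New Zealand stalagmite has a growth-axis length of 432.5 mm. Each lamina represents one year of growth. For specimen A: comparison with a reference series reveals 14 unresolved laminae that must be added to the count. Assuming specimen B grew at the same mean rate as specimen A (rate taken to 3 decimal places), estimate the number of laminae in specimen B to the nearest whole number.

5406 laminae

Specimen A: adjusted count: 3768 − 13 + 14 = 3769 laminae.
A: 301.5 mm over 3769 years gives 301.5 / 3769 ≈ 0.080 mm/yr.
B spans 432.5 / 0.080 = 5406.25 years ≈ 5406 laminae.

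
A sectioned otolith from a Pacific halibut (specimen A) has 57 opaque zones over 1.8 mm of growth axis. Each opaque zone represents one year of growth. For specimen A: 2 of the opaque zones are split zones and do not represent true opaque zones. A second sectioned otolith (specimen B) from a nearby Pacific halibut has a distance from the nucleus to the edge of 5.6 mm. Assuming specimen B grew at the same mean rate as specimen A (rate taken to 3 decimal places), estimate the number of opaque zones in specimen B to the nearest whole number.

170 opaque zones

Specimen A: adjusted count: 57 − 2 = 55 opaque zones.
A: Extension rate ≈ 1.8 / 55 = 0.033 mm per year.
For B, 5.6 / 0.033 = 169.70 years ≈ 170 opaque zones.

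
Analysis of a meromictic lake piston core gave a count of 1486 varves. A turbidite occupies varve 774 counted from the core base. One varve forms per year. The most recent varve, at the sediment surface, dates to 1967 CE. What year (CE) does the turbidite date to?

1255 CE

The turbidite sits at varve 774 from the core base, so 1486 − 774 = 712 varves formed after it.
Counting back 712 years from 1967 CE places the turbidite in 1967 − 712 = 1255 CE.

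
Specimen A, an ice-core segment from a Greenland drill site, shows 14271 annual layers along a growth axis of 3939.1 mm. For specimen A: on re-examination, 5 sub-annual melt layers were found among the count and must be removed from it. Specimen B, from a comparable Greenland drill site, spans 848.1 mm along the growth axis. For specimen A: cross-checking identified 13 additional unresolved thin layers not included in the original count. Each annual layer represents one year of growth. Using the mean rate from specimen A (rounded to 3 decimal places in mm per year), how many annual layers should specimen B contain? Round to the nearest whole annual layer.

3073 annual layers

Specimen A: correcting the raw count gives 14271 − 5 + 13 = 14279 true annual layers.
A: Mean rate = 3939.1 mm / 14279 years ≈ 0.276 mm/year.
B spans 848.1 / 0.276 = 3072.83 years ≈ 3073 annual layers.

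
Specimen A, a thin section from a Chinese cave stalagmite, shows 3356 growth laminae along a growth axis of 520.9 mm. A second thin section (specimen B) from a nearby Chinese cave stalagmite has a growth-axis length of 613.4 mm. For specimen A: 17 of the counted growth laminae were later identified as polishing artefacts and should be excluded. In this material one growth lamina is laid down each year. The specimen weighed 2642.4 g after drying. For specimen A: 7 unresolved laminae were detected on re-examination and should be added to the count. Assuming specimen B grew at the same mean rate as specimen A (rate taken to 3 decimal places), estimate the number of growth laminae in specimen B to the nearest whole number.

3932 growth laminae

Specimen A: true growth lamina count = 3356 − 17 + 7 = 3346.
A: 520.9 mm over 3346 years gives 520.9 / 3346 ≈ 0.156 mm per year.
B spans 613.4 / 0.156 = 3932.05 years ≈ 3932 growth laminae.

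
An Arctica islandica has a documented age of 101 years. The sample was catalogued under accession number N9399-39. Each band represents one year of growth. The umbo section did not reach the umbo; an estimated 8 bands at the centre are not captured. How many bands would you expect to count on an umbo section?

93 bands

Expected bands over 101 years: 101.
Subtracting the 8 bands not captured gives 101 − 8 = 93 bands in the record.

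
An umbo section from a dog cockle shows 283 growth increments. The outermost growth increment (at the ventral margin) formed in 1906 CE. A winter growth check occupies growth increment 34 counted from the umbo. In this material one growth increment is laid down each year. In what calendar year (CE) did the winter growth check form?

283 − 34 = 249 growth increments lie beyond the winter growth check toward the ventral margin.
The growth increment at the ventral margin is 1906 CE, so the winter growth check dates to 1906 − 249 = 1657 CE.

1657 CE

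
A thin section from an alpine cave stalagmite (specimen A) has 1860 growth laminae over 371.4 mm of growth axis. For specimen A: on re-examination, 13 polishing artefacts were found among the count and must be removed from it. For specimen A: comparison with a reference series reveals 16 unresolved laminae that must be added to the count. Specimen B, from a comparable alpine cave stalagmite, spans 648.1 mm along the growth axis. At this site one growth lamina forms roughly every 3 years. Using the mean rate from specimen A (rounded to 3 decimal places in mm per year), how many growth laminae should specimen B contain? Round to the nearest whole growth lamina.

Specimen A: correcting the raw count gives 1860 − 13 + 16 = 1863 true growth laminae.
Specimen A: multiplying by 3 years per growth lamina: 1863 × 3 = 5589 years.
A: 371.4 mm over 5589 years gives 371.4 / 5589 ≈ 0.066 mm/yr.
B spans 648.1 / 0.066 = 9819.70 years; at 3 years per growth lamina that is 9819.70 / 3 ≈ 3273 growth laminae.

3273 growth laminae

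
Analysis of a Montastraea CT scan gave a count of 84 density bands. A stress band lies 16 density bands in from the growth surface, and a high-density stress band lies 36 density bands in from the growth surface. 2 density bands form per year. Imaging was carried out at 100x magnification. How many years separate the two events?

10 years

36 − 16 = 20 density bands lie between the two events.
Dividing by 2 density bands per year: 20 / 2 = 10 years.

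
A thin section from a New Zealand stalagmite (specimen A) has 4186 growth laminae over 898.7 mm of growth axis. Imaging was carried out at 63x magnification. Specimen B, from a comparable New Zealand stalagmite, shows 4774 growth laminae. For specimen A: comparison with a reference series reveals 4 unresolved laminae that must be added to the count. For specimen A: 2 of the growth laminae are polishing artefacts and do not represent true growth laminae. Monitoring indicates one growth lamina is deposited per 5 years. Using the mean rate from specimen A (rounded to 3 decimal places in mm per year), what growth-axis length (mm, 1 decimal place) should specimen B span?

1026.4 mm

Specimen A: adjusted count: 4186 − 2 + 4 = 4188 growth laminae.
Specimen A: 4188 growth laminae at 5 years each span 4188 × 5 = 20940 years.
A: Mean rate = 898.7 mm / 20940 years ≈ 0.043 mm/year.
Specimen B: at 5 years per growth lamina, 4774 × 5 = 23870 years. Length of B = 0.043 × 23870 = 1026.4 mm.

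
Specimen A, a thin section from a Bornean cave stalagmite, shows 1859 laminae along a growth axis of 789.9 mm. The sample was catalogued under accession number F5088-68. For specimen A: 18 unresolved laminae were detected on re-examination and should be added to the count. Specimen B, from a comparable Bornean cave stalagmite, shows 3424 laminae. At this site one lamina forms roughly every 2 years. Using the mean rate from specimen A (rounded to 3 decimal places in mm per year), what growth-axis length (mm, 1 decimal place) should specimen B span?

1438.1 mm

Specimen A: after corrections the count is 1859 + 18 = 1877 laminae.
Specimen A: 1877 laminae at 2 years each span 1877 × 2 = 3754 years.
A: 789.9 mm over 3754 years gives 789.9 / 3754 ≈ 0.210 mm/yr.
Specimen B: multiplying by 2 years per lamina: 3424 × 2 = 6848 years. For B, 0.210 mm/year × 6848 years = 1438.1 mm.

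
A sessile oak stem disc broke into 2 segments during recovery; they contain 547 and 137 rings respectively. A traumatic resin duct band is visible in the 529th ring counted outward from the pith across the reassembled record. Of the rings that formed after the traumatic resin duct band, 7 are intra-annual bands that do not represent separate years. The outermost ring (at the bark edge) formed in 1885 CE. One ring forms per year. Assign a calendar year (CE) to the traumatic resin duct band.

1737 CE

Total rings = 547 + 137 = 684.
The traumatic resin duct band sits at ring 529 from the pith, so 684 − 529 = 155 rings formed after it.
Removing the 7 false rings leaves 155 − 7 = 148 true rings beyond the traumatic resin duct band.
The ring at the bark edge is 1885 CE, so the traumatic resin duct band dates to 1885 − 148 = 1737 CE.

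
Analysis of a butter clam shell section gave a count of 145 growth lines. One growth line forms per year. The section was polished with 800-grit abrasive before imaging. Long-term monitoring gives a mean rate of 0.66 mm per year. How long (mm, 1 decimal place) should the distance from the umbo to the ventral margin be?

145 years of growth are recorded.
Predicted length = 0.66 mm/year × 145 years = 95.7 mm.

95.7 mm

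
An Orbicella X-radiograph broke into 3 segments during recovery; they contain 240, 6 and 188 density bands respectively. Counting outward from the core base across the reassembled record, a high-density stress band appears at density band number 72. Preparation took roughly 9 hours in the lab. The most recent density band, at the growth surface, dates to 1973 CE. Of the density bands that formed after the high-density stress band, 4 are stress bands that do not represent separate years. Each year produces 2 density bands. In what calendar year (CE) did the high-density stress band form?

Total density bands = 240 + 6 + 188 = 434.
The high-density stress band sits at density band 72 from the core base, so 434 − 72 = 362 density bands formed after it.
Removing the 4 false density bands leaves 362 − 4 = 358 true density bands beyond the high-density stress band.
Dividing by 2 density bands per year: 358 / 2 = 179 years.
1973 − 179 = 1794 CE.

1794 CE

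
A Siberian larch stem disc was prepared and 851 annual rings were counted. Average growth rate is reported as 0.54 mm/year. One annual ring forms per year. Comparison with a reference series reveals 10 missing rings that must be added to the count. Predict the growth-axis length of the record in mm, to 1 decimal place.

After corrections the count is 851 + 10 = 861 annual rings.
Predicted length = 0.54 mm/year × 861 years = 464.9 mm.

464.9 mm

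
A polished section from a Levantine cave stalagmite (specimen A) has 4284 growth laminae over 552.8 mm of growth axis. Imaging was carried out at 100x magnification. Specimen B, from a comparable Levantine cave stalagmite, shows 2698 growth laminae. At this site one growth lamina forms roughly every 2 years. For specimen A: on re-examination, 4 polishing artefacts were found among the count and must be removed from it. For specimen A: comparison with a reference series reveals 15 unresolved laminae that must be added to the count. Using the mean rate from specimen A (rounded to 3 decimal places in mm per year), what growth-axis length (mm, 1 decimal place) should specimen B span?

Specimen A: adjusted count: 4284 − 4 + 15 = 4295 growth laminae.
Specimen A: multiplying by 2 years per growth lamina: 4295 × 2 = 8590 years.
A: 552.8 mm over 8590 years gives 552.8 / 8590 ≈ 0.064 mm/year.
Specimen B: at 2 years per growth lamina, 2698 × 2 = 5396 years. Length of B = 0.064 × 5396 = 345.3 mm.

345.3 mm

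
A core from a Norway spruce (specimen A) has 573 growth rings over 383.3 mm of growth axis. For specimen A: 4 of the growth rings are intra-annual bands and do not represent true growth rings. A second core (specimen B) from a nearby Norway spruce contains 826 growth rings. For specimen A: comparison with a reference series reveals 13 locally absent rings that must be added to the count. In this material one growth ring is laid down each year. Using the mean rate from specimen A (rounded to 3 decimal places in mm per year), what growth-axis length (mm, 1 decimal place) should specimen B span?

544.3 mm

Specimen A: true growth ring count = 573 − 4 + 13 = 582.
A: Mean rate = 383.3 mm / 582 years ≈ 0.659 mm/year.
For B, 0.659 mm/year × 826 years = 544.3 mm.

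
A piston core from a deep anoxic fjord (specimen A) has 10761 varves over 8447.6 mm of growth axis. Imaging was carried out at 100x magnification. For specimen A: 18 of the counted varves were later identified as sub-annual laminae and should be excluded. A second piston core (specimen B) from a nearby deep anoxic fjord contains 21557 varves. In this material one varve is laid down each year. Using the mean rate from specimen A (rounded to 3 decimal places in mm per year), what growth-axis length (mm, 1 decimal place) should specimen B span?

16943.8 mm

Specimen A: adjusted count: 10761 − 18 = 10743 varves.
A: Mean rate = 8447.6 mm / 10743 years ≈ 0.786 mm/yr.
B's length ≈ 0.786 × 21557 = 16943.8 mm.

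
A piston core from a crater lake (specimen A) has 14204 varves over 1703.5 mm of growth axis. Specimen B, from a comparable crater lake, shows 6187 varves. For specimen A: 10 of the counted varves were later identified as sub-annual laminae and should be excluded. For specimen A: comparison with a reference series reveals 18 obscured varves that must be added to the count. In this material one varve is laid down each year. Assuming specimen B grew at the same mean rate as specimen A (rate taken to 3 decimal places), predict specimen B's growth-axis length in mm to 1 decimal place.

Specimen A: correcting the raw count gives 14204 − 10 + 18 = 14212 true varves.
A: Mean rate = 1703.5 mm / 14212 years ≈ 0.120 mm per year.
Length of B = 0.120 × 6187 = 742.4 mm.

742.4 mm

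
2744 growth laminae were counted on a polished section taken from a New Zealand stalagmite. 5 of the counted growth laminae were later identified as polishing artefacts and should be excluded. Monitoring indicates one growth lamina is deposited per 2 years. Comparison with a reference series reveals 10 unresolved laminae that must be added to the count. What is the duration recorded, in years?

After corrections the count is 2744 − 5 + 10 = 2749 growth laminae.
Multiplying by 2 years per growth lamina: 2749 × 2 = 5498 years.

5498 years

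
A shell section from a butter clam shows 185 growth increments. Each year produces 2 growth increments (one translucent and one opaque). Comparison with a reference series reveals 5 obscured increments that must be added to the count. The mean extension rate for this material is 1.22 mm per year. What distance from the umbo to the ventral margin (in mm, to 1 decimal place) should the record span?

True growth increment count = 185 + 5 = 190.
Dividing by 2 growth increments per year: 190 / 2 = 95 years.
Predicted length = 1.22 mm/year × 95 years = 115.9 mm.

115.9 mm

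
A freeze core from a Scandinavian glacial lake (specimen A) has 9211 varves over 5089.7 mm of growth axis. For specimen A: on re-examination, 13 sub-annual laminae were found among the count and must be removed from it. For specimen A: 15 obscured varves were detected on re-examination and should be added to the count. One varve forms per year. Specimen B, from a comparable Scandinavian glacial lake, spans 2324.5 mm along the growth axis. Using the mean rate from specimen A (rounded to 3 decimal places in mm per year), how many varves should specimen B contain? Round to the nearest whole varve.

4211 varves

Specimen A: after corrections the count is 9211 − 13 + 15 = 9213 varves.
A: 5089.7 mm over 9213 years gives 5089.7 / 9213 ≈ 0.552 mm/yr.
For B, 2324.5 / 0.552 = 4211.05 years ≈ 4211 varves.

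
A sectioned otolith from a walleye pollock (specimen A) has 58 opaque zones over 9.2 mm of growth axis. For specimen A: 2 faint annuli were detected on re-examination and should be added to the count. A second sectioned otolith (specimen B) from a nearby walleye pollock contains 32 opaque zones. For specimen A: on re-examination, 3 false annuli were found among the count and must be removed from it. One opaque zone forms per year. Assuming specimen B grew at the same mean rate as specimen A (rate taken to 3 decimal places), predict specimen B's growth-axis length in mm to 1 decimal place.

5.2 mm

Specimen A: true opaque zone count = 58 − 3 + 2 = 57.
A: 9.2 mm over 57 years gives 9.2 / 57 ≈ 0.161 mm/year.
For B, 0.161 mm/year × 32 years = 5.2 mm.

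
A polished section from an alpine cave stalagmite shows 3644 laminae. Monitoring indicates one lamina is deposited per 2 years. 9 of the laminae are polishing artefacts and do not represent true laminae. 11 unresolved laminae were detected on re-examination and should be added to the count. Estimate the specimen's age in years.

True lamina count = 3644 − 9 + 11 = 3646.
At 2 years per lamina, 3646 × 2 = 7292 years.

7292 yr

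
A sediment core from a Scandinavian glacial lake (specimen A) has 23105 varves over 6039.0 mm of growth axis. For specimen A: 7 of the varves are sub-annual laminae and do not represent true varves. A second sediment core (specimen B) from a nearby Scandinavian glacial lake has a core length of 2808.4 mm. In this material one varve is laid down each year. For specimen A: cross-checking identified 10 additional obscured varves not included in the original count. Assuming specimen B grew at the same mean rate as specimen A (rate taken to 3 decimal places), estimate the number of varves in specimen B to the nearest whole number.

10760 varves

Specimen A: adjusted count: 23105 − 7 + 10 = 23108 varves.
A: Mean rate = 6039.0 mm / 23108 years ≈ 0.261 mm/year.
For B, 2808.4 / 0.261 = 10760.15 years ≈ 10760 varves.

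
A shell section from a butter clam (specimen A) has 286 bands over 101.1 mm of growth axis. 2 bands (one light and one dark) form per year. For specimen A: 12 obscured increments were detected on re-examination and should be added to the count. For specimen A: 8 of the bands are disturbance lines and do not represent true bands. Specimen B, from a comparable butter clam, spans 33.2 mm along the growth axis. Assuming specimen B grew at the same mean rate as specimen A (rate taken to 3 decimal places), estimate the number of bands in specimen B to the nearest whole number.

95 bands

Specimen A: correcting the raw count gives 286 − 8 + 12 = 290 true bands.
Specimen A: 290 bands at 2 per year is 290 / 2 = 145 years.
A: Extension rate ≈ 101.1 / 145 = 0.697 mm per year.
B spans 33.2 / 0.697 = 47.63 years; at 2 bands per year that is 47.63 × 2 ≈ 95 bands.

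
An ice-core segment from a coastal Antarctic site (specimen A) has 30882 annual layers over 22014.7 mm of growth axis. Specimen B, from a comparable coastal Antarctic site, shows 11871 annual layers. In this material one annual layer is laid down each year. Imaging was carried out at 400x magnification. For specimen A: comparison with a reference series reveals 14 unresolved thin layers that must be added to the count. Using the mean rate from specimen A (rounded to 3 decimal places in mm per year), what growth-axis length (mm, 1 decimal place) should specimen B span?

8464.0 mm

Specimen A: adjusted count: 30882 + 14 = 30896 annual layers.
A: Mean rate = 22014.7 mm / 30896 years ≈ 0.713 mm per year.
For B, 0.713 mm/year × 11871 years = 8464.0 mm.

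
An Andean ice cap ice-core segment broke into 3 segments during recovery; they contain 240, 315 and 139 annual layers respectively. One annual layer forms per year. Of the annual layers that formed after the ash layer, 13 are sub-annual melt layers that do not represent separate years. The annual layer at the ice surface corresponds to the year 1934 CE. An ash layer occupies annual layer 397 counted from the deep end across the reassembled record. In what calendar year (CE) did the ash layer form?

1650 CE

Total annual layers = 240 + 315 + 139 = 694.
The ash layer sits at annual layer 397 from the deep end, so 694 − 397 = 297 annual layers formed after it.
Removing the 13 false annual layers leaves 297 − 13 = 284 true annual layers beyond the ash layer.
The annual layer at the ice surface is 1934 CE, so the ash layer dates to 1934 − 284 = 1650 CE.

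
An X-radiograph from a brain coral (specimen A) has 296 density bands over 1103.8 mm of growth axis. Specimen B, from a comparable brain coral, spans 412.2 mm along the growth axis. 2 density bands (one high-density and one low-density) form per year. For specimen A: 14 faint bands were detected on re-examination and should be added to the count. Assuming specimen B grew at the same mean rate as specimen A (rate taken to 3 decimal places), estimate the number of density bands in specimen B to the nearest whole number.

116 density bands

Specimen A: adjusted count: 296 + 14 = 310 density bands.
Specimen A: 310 density bands at 2 per year is 310 / 2 = 155 years.
A: Extension rate ≈ 1103.8 / 155 = 7.121 mm/yr.
For B, 412.2 / 7.121 = 57.89 years; at 2 density bands per year that is 57.89 × 2 ≈ 116 density bands.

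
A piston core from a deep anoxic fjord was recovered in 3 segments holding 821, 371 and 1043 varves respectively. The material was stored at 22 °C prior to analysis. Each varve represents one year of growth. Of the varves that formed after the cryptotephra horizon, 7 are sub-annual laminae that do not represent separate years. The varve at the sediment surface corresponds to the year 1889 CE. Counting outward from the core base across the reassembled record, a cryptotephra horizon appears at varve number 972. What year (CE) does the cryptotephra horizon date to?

Total varves = 821 + 371 + 1043 = 2235.
2235 − 972 = 1263 varves lie beyond the cryptotephra horizon toward the sediment surface.
Excluding 7 false varves: 1263 − 7 = 1256.
1889 − 1256 = 633 CE.

633 CE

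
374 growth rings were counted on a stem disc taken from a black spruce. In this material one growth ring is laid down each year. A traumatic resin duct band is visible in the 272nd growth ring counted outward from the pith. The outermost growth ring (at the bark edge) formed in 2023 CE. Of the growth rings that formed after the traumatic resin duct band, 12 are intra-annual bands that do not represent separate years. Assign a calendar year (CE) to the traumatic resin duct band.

1933 CE

The traumatic resin duct band sits at growth ring 272 from the pith, so 374 − 272 = 102 growth rings formed after it.
Removing the 12 false growth rings leaves 102 − 12 = 90 true growth rings beyond the traumatic resin duct band.
The growth ring at the bark edge is 2023 CE, so the traumatic resin duct band dates to 2023 − 90 = 1933 CE.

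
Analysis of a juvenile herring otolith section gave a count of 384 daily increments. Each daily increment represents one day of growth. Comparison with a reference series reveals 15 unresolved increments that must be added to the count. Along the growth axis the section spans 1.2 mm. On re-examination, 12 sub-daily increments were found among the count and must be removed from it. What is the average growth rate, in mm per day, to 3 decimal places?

Correcting the raw count gives 384 − 12 + 15 = 387 true daily increments.
Mean rate = 1.2 mm / 387 days ≈ 0.003 mm per day.

0.003 mm per day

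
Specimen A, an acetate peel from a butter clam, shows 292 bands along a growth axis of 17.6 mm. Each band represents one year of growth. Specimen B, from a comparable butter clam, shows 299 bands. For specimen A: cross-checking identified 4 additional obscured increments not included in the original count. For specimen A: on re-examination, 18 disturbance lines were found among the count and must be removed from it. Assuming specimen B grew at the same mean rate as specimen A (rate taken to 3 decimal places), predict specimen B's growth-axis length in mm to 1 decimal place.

Specimen A: correcting the raw count gives 292 − 18 + 4 = 278 true bands.
A: Extension rate ≈ 17.6 / 278 = 0.063 mm/yr.
B's length ≈ 0.063 × 299 = 18.8 mm.

18.8 mm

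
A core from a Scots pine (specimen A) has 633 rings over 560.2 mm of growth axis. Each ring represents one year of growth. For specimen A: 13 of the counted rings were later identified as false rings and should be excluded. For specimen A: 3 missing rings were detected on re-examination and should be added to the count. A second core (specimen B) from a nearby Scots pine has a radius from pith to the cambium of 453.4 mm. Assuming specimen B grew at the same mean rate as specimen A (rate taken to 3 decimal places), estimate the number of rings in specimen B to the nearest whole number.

504 rings

Specimen A: correcting the raw count gives 633 − 13 + 3 = 623 true rings.
A: Mean rate = 560.2 mm / 623 years ≈ 0.899 mm/yr.
B spans 453.4 / 0.899 = 504.34 years ≈ 504 rings.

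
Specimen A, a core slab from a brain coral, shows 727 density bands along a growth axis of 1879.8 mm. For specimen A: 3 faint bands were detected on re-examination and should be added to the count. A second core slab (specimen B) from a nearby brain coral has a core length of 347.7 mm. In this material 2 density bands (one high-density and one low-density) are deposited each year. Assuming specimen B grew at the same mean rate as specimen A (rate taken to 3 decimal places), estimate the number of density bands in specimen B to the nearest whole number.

Specimen A: after corrections the count is 727 + 3 = 730 density bands.
Specimen A: dividing by 2 density bands per year: 730 / 2 = 365 years.
A: Extension rate ≈ 1879.8 / 365 = 5.150 mm per year.
B spans 347.7 / 5.150 = 67.51 years; at 2 density bands per year that is 67.51 × 2 ≈ 135 density bands.

135 density bands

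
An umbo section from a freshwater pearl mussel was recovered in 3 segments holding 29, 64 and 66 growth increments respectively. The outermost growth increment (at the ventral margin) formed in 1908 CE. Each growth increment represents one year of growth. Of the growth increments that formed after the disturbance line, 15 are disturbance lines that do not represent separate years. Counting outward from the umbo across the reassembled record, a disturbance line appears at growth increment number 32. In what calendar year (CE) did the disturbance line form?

Total growth increments = 29 + 64 + 66 = 159.
Between growth increment 32 and the ventral margin there are 159 − 32 = 127 growth increments.
Excluding 15 false growth increments: 127 − 15 = 112.
1908 − 112 = 1796 CE.

1796 CE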